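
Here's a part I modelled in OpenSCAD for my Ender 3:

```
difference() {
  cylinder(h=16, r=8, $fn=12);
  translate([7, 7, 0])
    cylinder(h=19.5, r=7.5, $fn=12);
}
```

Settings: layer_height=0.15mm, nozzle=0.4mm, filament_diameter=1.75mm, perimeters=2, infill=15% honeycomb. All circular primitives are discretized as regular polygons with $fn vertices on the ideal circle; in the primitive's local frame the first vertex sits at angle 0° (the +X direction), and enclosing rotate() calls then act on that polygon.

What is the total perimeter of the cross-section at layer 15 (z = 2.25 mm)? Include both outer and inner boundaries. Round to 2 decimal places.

50.33 mm

At z = 2.25 mm: the cylinder: section is a regular 12-gon, circumradius r=8 (perimeter = 2·12·8.000·sin(180°/12) = 49.69 mm); the r=7.5 cylinder at (7, 7) gives a regular 12-gon of circumradius 7.5 (constant along its height) (perimeter = 2·12·7.500·sin(180°/12) = 46.59 mm); Taking the first minus the rest: starting from the r=8 cylinder, the r=7.5 cylinder at (7, 7) partially overlaps it — only the 41.90 mm² overlap (of its 168.75 mm²) is removed, clipping the outline — boundary = 50.33 mm. Overall, the cross-section is a single solid region. Total boundary length (outer) = 50.33 mm.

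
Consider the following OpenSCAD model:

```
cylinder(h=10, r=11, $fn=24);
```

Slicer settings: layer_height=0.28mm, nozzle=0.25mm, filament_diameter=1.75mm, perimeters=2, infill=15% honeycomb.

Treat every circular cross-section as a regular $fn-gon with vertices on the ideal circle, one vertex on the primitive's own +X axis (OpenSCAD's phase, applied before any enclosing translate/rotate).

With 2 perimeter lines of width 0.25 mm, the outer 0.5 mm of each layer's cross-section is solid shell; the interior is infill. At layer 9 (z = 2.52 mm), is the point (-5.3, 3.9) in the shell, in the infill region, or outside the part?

At z = 2.52 mm: the cylinder: section is a regular 24-gon, circumradius r=11. Overall, the cross-section is a single solid region. The nearest boundary edge runs (-7.78, 7.78)→(-9.53, 5.50); distance from the point to it = 4.33 mm. The point is inside the cross-section and 4.33 mm from the nearest boundary — more than the 0.5 mm shell width (2 × 0.25), so it's in the infill interior.

infill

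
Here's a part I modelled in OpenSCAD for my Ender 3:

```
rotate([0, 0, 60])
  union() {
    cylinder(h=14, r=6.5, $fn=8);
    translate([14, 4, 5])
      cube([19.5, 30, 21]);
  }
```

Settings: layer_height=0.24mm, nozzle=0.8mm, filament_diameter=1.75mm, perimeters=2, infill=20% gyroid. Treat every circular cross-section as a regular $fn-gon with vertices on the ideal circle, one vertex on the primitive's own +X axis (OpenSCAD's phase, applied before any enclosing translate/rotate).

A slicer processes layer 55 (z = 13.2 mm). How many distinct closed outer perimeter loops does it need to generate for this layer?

2

At z = 13.2 mm: the r=6.5 cylinder gives a regular 8-gon of circumradius 6.5 (constant along its height); the cube at (14, 4) is present — its section is the full 19.5×30 rectangle; Taking the union: the 2 present regions are separate (no shared area or edge), so areas and boundary lengths simply add and each stays a separate island — 2 connected regions; (whole slice rotated 60° about Z — lengths, areas and connectivity unchanged). The result has 2 disconnected regions.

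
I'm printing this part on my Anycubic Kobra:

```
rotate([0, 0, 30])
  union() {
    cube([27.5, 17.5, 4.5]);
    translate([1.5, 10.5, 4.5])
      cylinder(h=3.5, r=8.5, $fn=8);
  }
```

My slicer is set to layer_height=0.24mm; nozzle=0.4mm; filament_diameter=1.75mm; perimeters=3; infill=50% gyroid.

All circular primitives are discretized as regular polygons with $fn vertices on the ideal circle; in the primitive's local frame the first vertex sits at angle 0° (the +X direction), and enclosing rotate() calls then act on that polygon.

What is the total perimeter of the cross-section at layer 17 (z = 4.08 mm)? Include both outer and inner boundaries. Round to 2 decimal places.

At z = 4.08 mm: the 27.5×17.5 cube contributes its full rectangle (perimeter 90.00 mm); the cylinder at (1.5, 10.5) is absent (z outside [4.5, 8]); Combining (union): only the 27.5×17.5 cube is present, so the union is just that shape — boundary = 90.00 mm; (rotated 30° about Z; rotation is an isometry so areas/perimeters/island counts are preserved). Overall, the cross-section is a single solid region. Total boundary length (outer) = 90.00 mm.

90.00 mm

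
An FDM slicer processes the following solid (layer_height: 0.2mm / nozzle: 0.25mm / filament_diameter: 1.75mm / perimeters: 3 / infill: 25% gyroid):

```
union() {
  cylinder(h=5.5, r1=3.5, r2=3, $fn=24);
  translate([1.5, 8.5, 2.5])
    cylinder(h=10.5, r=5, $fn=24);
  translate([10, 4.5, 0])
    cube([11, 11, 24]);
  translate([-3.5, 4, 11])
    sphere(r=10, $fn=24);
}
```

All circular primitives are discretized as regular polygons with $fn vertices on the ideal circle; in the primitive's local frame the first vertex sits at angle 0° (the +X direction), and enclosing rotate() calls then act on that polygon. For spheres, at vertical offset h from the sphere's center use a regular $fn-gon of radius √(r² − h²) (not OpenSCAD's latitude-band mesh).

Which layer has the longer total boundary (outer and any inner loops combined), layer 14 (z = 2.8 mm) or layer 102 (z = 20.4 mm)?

layer 14 (z = 2.8 mm)

Layer 14 (z = 2.8): the cone contributes a regular 24-gon of circumradius 3.245 (interpolated between r1=3.5 and r2=3 at t=0.509) (perimeter = 2·24·3.245·sin(180°/24) = 20.33 mm); the cylinder at (1.5, 8.5): section is a regular 24-gon, circumradius r=5 (perimeter = 2·24·5.000·sin(180°/24) = 31.33 mm); the cube at (10, 4.5) (footprint 11×11) is included at this height (perimeter 44.00 mm); the sphere at (-3.5, 4): section is a regular 24-gon, circumradius = √(r²−h²) = √(10²−8.2²) = 5.724 (perimeter = 2·24·5.724·sin(180°/24) = 35.86 mm); Taking the union: the regions partially overlap (shared area 39.30 mm²), so the edge portions inside another operand are dropped and the merged outline is re-measured after clipping — boundary = 96.84 mm. So its perimeter = 96.84 mm. Layer 102 (z = 20.4): the cone is absent (z outside [0, 5.5]); the cylinder at (1.5, 8.5) does not reach this height (z outside [2.5, 13]); the 11×11 cube at (10, 4.5) contributes its full rectangle (perimeter 44.00 mm); the sphere at (-3.5, 4): section is a regular 24-gon, circumradius = √(r²−h²) = √(10²−9.4²) = 3.412 (perimeter = 2·24·3.412·sin(180°/24) = 21.38 mm); Merging all regions: the 2 present regions are separate (no shared area or edge), so areas and boundary lengths simply add and each stays a separate island — boundary = 65.38 mm. So its perimeter = 65.38 mm. Layer 14 is larger (96.84 vs 65.38 mm).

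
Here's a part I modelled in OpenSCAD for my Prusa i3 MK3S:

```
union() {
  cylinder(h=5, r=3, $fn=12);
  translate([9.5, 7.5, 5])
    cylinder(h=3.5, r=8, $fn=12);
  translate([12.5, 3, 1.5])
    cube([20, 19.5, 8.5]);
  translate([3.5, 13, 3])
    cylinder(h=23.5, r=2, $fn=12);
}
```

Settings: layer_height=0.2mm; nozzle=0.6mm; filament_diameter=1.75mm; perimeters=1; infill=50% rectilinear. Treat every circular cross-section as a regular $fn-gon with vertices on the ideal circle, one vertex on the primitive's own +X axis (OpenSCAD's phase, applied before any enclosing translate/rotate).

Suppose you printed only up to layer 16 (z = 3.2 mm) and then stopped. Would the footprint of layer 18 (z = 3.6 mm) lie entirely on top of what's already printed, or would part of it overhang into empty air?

entirely on top

Compare the two slices. At z = 3.2: the r=3 cylinder contributes a regular 12-gon of circumradius 3 (area = (12/2)·3.000²·sin(360°/12) = 27.00 mm²); the cylinder at (9.5, 7.5) is absent (z outside [5, 8.5]); the cube at (12.5, 3) (footprint 20×19.5) is included at this height (area 390.00 mm²); the cylinder at (3.5, 13): section is a regular 12-gon, circumradius r=2 (area = (12/2)·2.000²·sin(360°/12) = 12.00 mm²); Combining (union): the 3 present regions are separate (no shared area or edge), so areas and boundary lengths simply add and each stays a separate island — area = 429.00 mm². At z = 3.6: the r=3 cylinder contributes a regular 12-gon of circumradius 3 (area = (12/2)·3.000²·sin(360°/12) = 27.00 mm²); the cylinder at (9.5, 7.5) is absent (z outside [5, 8.5]); the cube at (12.5, 3) is present — its section is the full 20×19.5 rectangle (area 390.00 mm²); the r=2 cylinder at (3.5, 13) contributes a regular 12-gon of circumradius 2 (area = (12/2)·2.000²·sin(360°/12) = 12.00 mm²); Taking the union: the 3 present regions are separate (no shared area or edge), so areas and boundary lengths simply add and each stays a separate island — area = 429.00 mm². Checking containment: the cross-section at z = 3.6 is a subset of the cross-section at z = 3.2.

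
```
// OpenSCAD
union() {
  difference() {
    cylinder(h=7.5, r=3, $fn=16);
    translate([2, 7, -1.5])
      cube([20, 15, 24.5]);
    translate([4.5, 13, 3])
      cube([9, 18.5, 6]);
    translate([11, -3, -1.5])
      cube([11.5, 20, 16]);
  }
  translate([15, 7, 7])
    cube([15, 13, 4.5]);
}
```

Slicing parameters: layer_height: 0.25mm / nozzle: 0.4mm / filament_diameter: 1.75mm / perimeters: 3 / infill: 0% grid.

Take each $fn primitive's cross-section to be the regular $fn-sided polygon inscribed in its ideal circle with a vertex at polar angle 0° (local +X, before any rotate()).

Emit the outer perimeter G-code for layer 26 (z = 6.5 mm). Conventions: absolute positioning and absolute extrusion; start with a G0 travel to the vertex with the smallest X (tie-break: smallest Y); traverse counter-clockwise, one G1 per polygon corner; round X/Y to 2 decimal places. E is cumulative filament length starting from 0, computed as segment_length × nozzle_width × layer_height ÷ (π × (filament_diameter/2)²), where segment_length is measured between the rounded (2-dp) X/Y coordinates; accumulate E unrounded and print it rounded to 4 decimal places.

G0 X-3.00 Y0.00 Z6.50
G1 X-2.77 Y-1.15 E0.0488
G1 X-2.12 Y-2.12 E0.0973
G1 X-1.15 Y-2.77 E0.1458
G1 X0.00 Y-3.00 E0.1946
G1 X1.15 Y-2.77 E0.2434
G1 X2.12 Y-2.12 E0.2919
G1 X2.77 Y-1.15 E0.3405
G1 X3.00 Y0.00 E0.3892
G1 X2.77 Y1.15 E0.4380
G1 X2.12 Y2.12 E0.4865
G1 X1.15 Y2.77 E0.5351
G1 X0.00 Y3.00 E0.5838
G1 X-1.15 Y2.77 E0.6326
G1 X-2.12 Y2.12 E0.6811
G1 X-2.77 Y1.15 E0.7297
G1 X-3.00 Y0.00 E0.7784

At z = 6.5 mm: the r=3 cylinder contributes a regular 16-gon of circumradius 3; the cube at (2, 7) is present — its section is the full 20×15 rectangle; the cube at (4.5, 13) (footprint 9×18.5) is included at this height; the cube at (11, -3) (footprint 11.5×20) is included at this height; Subtracting the remaining from the first: starting from the r=3 cylinder, the 20×15 cube at (2, 7) misses the remaining region (no effect); the 9×18.5 cube at (4.5, 13) misses the remaining region (no effect); the 11.5×20 cube at (11, -3) misses the remaining region (no effect) — 1 connected region; the cube at (15, 7) does not reach this height (z outside [7, 11.5]); Merging all regions: only the result so far is present, so the union is just that shape — 1 connected region. The outline is a single polygon with 16 vertices. Extrusion per mm of travel: 0.4 × 0.25 / (π × 0.875²) = 0.041575. Accumulating E over each segment gives final E = 0.7784.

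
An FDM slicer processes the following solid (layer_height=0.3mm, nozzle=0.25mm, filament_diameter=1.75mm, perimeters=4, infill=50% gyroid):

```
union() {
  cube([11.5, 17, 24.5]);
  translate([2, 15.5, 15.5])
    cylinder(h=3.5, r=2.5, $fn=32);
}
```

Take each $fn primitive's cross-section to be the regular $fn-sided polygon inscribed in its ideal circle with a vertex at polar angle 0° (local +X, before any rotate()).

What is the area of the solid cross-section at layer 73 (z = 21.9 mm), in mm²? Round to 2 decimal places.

At z = 21.9 mm: the 11.5×17 cube contributes its full rectangle (area 195.50 mm²); the cylinder at (2, 15.5) is not intersected at this z (z outside [15.5, 19]); Combining (union): only the 11.5×17 cube is present, so the union is just that shape — area = 195.50 mm². Overall, the cross-section is a single solid region. Net area = 195.50 mm².

195.50 mm²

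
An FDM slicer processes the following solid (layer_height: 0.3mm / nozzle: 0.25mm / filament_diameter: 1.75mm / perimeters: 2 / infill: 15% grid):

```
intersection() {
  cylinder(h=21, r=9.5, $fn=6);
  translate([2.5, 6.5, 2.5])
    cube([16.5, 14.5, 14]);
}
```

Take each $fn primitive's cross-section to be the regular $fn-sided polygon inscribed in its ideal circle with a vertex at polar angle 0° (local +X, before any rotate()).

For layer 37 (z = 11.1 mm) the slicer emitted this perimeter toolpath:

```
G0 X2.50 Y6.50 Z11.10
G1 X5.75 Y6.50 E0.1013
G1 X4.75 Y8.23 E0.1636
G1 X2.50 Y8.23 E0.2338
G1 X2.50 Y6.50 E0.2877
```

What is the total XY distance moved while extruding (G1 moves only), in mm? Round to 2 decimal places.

Sum the Euclidean lengths of each G1 segment: total = 9.23 mm.

9.23 mm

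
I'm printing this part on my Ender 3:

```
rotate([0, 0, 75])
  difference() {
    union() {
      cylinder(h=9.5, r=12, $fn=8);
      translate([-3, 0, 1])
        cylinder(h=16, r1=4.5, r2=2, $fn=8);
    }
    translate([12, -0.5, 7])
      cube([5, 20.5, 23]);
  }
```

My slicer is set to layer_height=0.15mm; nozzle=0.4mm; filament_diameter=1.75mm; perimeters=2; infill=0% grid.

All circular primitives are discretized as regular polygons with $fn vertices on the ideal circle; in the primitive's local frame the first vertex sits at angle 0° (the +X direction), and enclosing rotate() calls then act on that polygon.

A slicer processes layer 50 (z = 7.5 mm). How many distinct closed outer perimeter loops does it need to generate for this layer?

1

At z = 7.5 mm: the r=12 cylinder contributes a regular 8-gon of circumradius 12; the cone at (-3, 0): at t=0.406 of its height the radius interpolates to r₁+(r₂−r₁)t = 3.484, giving a regular 8-gon of that circumradius; Taking the union: the cone at (-3, 0) lies entirely inside the r=12 cylinder, so the union is just the r=12 cylinder — 1 connected region; the 5×20.5 cube at (12, -0.5) contributes its full rectangle; Subtracting the remaining from the first: starting from the result so far, the 5×20.5 cube at (12, -0.5) misses the remaining region (no effect) — 1 connected region; (rotated 75° about Z; rotation is an isometry so areas/perimeters/island counts are preserved). The result has 1 disconnected region.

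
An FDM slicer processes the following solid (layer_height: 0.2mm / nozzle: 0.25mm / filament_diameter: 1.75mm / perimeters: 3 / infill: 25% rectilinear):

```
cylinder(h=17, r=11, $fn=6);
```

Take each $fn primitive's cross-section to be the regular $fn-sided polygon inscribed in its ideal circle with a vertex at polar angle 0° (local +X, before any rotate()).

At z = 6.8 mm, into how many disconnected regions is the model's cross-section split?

At z = 6.8 mm: the r=11 cylinder contributes a regular 6-gon of circumradius 11. The result has 1 disconnected region.

1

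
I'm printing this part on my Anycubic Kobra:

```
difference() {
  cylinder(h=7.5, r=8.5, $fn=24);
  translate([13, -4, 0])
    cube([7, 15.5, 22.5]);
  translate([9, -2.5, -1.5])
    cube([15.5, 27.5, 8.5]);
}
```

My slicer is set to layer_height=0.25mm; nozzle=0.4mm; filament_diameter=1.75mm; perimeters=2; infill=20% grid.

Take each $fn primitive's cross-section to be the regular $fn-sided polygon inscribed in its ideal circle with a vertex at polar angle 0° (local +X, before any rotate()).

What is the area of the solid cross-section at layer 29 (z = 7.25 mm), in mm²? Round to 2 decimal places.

At z = 7.25 mm: the r=8.5 cylinder contributes a regular 24-gon of circumradius 8.5 (area = (24/2)·8.500²·sin(360°/24) = 224.40 mm²); the 7×15.5 cube at (13, -4) contributes its full rectangle (area 108.50 mm²); the cube at (9, -2.5) is absent (z outside [-1.5, 7]); Taking the first minus the rest: starting from the r=8.5 cylinder (224.40 mm²), the 7×15.5 cube at (13, -4) misses the remaining region (no effect) — area = 224.40 mm². Overall, the cross-section is a single solid region. Net area = 224.40 mm².

224.40 mm²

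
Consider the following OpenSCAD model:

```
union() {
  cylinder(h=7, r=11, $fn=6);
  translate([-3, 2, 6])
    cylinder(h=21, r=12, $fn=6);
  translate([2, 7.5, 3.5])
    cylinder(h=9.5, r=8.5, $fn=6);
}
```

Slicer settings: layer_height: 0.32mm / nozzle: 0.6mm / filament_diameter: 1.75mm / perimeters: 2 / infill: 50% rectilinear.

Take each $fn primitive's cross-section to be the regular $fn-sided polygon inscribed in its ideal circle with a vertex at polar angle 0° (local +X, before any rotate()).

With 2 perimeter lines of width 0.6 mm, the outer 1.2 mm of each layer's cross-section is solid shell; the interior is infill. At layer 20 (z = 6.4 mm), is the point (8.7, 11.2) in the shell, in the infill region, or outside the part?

At z = 6.4 mm: the cylinder: section is a regular 6-gon, circumradius r=11; the cylinder at (-3, 2): section is a regular 6-gon, circumradius r=12; the r=8.5 cylinder at (2, 7.5) contributes a regular 6-gon of circumradius 8.5; Combining (union): the regions partially overlap (shared area 400.01 mm²), so overlapping operands fuse into one piece — 1 connected region. Overall, the cross-section is a single solid region. The nearest boundary edge runs (6.25, 14.86)→(10.50, 7.50); distance from the point to it = 0.29 mm. The point is not inside any of the regions above, so it lies outside the cross-section (0.29 mm from the nearest boundary).

outside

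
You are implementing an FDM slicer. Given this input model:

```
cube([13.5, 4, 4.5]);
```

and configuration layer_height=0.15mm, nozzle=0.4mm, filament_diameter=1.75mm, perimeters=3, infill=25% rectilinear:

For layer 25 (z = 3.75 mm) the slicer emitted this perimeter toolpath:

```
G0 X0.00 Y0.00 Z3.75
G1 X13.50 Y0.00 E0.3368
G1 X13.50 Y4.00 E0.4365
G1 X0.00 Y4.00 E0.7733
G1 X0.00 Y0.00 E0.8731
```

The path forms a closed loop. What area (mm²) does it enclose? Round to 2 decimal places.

54.00 mm²

Apply the shoelace formula to the sequence of (X, Y) vertices; enclosed area = 54.00 mm².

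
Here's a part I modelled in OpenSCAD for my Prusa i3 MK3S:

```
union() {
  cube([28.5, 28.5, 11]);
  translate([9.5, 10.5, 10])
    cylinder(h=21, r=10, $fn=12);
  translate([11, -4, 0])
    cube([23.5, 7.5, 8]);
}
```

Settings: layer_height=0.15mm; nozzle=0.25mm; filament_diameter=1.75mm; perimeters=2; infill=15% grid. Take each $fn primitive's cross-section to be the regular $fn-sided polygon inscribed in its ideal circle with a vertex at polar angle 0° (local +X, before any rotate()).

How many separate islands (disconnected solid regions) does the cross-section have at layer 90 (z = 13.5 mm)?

At z = 13.5 mm: the cube does not reach this height (z outside [0, 11]); the cylinder at (9.5, 10.5): section is a regular 12-gon, circumradius r=10; the cube at (11, -4) does not reach this height (z outside [0, 8]); Combining (union): only the r=10 cylinder at (9.5, 10.5) is present, so the union is just that shape — 1 connected region. Overall, the cross-section is a single solid region. Island count = 1.

1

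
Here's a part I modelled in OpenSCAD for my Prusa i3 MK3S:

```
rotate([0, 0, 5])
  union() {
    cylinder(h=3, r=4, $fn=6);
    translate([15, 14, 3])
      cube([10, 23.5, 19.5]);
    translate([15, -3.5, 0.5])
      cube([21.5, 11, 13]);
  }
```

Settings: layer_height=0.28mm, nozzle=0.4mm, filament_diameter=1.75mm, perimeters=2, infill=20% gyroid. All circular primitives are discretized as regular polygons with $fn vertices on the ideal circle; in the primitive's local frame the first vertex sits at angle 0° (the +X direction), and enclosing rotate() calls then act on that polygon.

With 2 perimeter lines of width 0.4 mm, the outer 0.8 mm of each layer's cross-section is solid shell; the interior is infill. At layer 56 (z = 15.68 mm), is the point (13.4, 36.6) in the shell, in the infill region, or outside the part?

At z = 15.68 mm: the cylinder is absent (z outside [0, 3]); the cube at (15, 14) (footprint 10×23.5) is included at this height; the cube at (15, -3.5) does not reach this height (z outside [0.5, 13.5]); Merging all regions: only the 10×23.5 cube at (15, 14) is present, so the union is just that shape — 1 connected region; (rotated 5° about Z; rotation is an isometry so areas/perimeters/island counts are preserved). Overall, the cross-section is a single solid region. Undo the 5° rotation: the query point maps to (16.539, 35.293) in the un-rotated model frame. The nearest boundary edge runs (15.00, 37.50)→(15.00, 14.00); distance from the point to it = 1.54 mm. The point is inside the cross-section and 1.54 mm from the nearest boundary — more than the 0.8 mm shell width (2 × 0.4), so it's in the infill interior.

infill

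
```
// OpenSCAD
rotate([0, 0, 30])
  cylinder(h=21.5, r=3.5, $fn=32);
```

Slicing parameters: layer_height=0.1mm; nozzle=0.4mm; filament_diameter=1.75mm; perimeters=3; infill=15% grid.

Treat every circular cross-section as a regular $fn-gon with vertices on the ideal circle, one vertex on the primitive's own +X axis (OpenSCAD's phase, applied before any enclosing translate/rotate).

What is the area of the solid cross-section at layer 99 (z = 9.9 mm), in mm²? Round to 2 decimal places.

38.24 mm²

At z = 9.9 mm: the cylinder: section is a regular 32-gon, circumradius r=3.5 (area = (32/2)·3.500²·sin(360°/32) = 38.24 mm²); (rotated 30° about Z; rotation is an isometry so areas/perimeters/island counts are preserved). Overall, the cross-section is a single solid region. Net area = 38.24 mm².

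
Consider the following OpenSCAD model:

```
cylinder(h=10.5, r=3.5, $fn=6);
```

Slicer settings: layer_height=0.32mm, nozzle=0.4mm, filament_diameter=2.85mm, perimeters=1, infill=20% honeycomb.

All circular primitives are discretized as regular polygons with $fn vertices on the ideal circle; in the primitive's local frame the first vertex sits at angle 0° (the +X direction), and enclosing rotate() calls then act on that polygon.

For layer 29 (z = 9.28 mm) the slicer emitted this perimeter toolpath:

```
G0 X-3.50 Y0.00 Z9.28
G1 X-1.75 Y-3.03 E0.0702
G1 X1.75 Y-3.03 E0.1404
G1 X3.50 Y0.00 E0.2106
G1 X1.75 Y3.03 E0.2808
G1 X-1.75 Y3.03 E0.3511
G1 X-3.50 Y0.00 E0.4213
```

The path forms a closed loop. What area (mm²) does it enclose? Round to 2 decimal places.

Apply the shoelace formula to the sequence of (X, Y) vertices; enclosed area = 31.81 mm².

31.81 mm²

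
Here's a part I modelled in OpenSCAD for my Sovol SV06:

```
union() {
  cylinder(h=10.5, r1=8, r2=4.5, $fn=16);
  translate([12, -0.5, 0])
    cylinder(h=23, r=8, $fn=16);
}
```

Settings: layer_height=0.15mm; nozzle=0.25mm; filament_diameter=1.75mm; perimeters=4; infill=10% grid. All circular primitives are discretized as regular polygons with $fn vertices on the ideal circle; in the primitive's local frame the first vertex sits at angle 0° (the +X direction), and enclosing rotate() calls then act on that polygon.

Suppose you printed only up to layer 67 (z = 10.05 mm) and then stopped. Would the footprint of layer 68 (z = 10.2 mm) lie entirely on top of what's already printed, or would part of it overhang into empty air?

Compare the two slices. At z = 10.05: the cone contributes a regular 16-gon of circumradius 4.650 (interpolated between r1=8 and r2=4.5 at t=0.957) (area = (16/2)·4.650²·sin(360°/16) = 66.20 mm²); the cylinder at (12, -0.5): section is a regular 16-gon, circumradius r=8 (area = (16/2)·8.000²·sin(360°/16) = 195.93 mm²); Merging all regions: the regions partially overlap — summed areas 262.13 mm² minus the doubly-counted overlap 1.04 mm² gives 261.09 mm² — area = 261.09 mm². At z = 10.2: the cone contributes a regular 16-gon of circumradius 4.600 (interpolated between r1=8 and r2=4.5 at t=0.971) (area = (16/2)·4.600²·sin(360°/16) = 64.78 mm²); the cylinder at (12, -0.5): section is a regular 16-gon, circumradius r=8 (area = (16/2)·8.000²·sin(360°/16) = 195.93 mm²); Combining (union): the regions partially overlap — summed areas 260.71 mm² minus the doubly-counted overlap 0.88 mm² gives 259.83 mm² — area = 259.83 mm². Checking containment: the cross-section at z = 10.2 is a subset of the cross-section at z = 10.05.

entirely on top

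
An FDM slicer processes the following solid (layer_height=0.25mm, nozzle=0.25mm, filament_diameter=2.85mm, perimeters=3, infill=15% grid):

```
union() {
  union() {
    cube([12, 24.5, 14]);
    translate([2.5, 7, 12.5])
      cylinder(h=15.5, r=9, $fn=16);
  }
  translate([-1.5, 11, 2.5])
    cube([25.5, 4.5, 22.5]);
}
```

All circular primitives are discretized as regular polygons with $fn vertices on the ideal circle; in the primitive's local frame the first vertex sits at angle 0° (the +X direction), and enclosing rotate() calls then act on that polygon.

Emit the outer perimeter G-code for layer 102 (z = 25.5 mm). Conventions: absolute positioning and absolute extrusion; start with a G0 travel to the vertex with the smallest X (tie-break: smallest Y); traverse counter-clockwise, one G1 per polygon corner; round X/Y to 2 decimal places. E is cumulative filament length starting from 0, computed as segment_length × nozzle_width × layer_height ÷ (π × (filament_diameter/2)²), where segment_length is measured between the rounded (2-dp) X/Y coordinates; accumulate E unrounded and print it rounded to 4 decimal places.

At z = 25.5 mm: the cube does not reach this height (z outside [0, 14]); the cylinder at (2.5, 7): section is a regular 16-gon, circumradius r=9; Merging all regions: only the r=9 cylinder at (2.5, 7) is present, so the union is just that shape — 1 connected region; the cube at (-1.5, 11) is not intersected at this z (z outside [2.5, 25]); Taking the union: only that combined region is present, so the union is just that shape — 1 connected region. The outline is a single polygon with 16 vertices. Extrusion per mm of travel: 0.25 × 0.25 / (π × 1.425²) = 0.009797. Accumulating E over each segment gives final E = 0.5502.

G0 X-6.50 Y7.00 Z25.50
G1 X-5.81 Y3.56 E0.0344
G1 X-3.86 Y0.64 E0.0688
G1 X-0.94 Y-1.31 E0.1032
G1 X2.50 Y-2.00 E0.1375
G1 X5.94 Y-1.31 E0.1719
G1 X8.86 Y0.64 E0.2063
G1 X10.81 Y3.56 E0.2407
G1 X11.50 Y7.00 E0.2751
G1 X10.81 Y10.44 E0.3095
G1 X8.86 Y13.36 E0.3439
G1 X5.94 Y15.31 E0.3783
G1 X2.50 Y16.00 E0.4126
G1 X-0.94 Y15.31 E0.4470
G1 X-3.86 Y13.36 E0.4814
G1 X-5.81 Y10.44 E0.5158
G1 X-6.50 Y7.00 E0.5502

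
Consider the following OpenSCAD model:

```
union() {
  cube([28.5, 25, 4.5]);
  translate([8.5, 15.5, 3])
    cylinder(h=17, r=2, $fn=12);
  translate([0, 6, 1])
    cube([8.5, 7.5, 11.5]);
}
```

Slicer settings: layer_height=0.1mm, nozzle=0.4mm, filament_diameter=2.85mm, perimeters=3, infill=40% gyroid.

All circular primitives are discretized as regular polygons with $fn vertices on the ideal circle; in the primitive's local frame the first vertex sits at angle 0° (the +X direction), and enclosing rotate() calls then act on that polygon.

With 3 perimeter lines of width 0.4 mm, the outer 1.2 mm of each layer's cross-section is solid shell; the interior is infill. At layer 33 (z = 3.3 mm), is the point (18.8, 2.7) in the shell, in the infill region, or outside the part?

infill

At z = 3.3 mm: the 28.5×25 cube contributes its full rectangle; the r=2 cylinder at (8.5, 15.5) contributes a regular 12-gon of circumradius 2; the cube at (0, 6) is present — its section is the full 8.5×7.5 rectangle; Merging all regions: the regions partially overlap (shared area 75.75 mm²), so overlapping operands fuse into one piece — 1 connected region. Overall, the cross-section is a single solid region. The nearest boundary edge runs (28.50, 0.00)→(0.00, 0.00); distance from the point to it = 2.70 mm. The point is inside the cross-section and 2.70 mm from the nearest boundary — more than the 1.2 mm shell width (3 × 0.4), so it's in the infill interior.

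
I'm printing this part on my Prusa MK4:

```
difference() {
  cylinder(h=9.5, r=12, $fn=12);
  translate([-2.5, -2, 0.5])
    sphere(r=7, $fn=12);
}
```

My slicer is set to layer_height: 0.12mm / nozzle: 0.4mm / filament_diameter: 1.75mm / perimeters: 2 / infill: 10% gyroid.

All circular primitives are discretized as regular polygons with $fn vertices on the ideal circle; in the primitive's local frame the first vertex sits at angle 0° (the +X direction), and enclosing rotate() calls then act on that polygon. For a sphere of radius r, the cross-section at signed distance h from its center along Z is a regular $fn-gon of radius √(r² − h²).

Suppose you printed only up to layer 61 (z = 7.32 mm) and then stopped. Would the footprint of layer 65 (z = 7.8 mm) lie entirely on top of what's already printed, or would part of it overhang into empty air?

Compare the two slices. At z = 7.32: the r=12 cylinder contributes a regular 12-gon of circumradius 12 (area = (12/2)·12.000²·sin(360°/12) = 432.00 mm²); the r=7 sphere at (-2.5, -2) slices to a regular 12-gon of circumradius 1.577 (√(r²−h²) with h=6.82 from center) (area = (12/2)·1.577²·sin(360°/12) = 7.46 mm²); After the difference (first − rest): starting from the r=12 cylinder (432.00 mm²), the r=7 sphere at (-2.5, -2) lies wholly inside it (removes its full 7.46 mm² and its 9.80 mm outline becomes a hole wall) — area = 424.54 mm². At z = 7.8: the r=12 cylinder contributes a regular 12-gon of circumradius 12 (area = (12/2)·12.000²·sin(360°/12) = 432.00 mm²); the sphere at (-2.5, -2) is absent (|z−center|=7.300 > r=7); After the difference (first − rest): none of the subtracted shapes is present at this height, so the r=12 cylinder is unchanged — area = 432.00 mm². Checking containment: at z = 7.8 the cross-section extends beyond the z = 7.32 cross-section by about 7.46 mm².

part overhangs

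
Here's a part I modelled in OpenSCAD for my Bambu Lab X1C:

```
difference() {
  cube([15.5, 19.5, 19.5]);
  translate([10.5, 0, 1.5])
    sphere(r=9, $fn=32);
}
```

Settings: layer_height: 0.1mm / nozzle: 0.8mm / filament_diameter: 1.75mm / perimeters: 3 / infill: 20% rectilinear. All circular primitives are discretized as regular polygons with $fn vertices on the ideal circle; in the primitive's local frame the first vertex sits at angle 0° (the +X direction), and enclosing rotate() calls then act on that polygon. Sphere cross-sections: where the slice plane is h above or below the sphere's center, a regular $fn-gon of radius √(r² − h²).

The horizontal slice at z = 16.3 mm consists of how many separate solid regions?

At z = 16.3 mm: the 15.5×19.5 cube contributes its full rectangle; the sphere at (10.5, 0) is absent (|z−center|=14.800 > r=9); Taking the first minus the rest: none of the subtracted shapes is present at this height, so the 15.5×19.5 cube is unchanged — 1 connected region. The result has 1 disconnected region.

1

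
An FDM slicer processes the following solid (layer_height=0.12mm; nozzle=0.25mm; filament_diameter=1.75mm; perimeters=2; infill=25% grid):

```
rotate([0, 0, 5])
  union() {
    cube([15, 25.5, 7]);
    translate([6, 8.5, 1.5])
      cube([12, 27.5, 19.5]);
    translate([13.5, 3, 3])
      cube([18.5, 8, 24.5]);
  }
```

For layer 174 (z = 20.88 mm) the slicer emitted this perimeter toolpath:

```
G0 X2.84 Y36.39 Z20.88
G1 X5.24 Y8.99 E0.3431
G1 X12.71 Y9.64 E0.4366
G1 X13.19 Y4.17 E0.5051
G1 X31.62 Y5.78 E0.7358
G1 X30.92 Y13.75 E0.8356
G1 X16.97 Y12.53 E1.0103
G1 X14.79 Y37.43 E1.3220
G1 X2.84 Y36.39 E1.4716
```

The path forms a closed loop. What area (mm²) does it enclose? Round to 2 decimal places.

466.63 mm²

Apply the shoelace formula to the sequence of (X, Y) vertices; enclosed area = 466.63 mm².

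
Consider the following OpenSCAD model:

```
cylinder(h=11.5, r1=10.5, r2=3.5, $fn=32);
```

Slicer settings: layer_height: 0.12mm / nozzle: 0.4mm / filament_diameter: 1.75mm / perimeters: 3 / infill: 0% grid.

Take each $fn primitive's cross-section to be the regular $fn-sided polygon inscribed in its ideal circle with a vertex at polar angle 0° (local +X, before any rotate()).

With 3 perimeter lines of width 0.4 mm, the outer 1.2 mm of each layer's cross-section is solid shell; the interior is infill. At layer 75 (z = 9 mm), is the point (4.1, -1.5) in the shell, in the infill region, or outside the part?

shell

At z = 9 mm: the cone: at t=0.783 of its height the radius interpolates to r₁+(r₂−r₁)t = 5.022, giving a regular 32-gon of that circumradius. Overall, the cross-section is a single solid region. The nearest boundary edge runs (4.64, -1.92)→(4.93, -0.98); distance from the point to it = 0.64 mm. The point is inside the cross-section, 0.64 mm from the nearest boundary — within the 1.2 mm shell band (3 × 0.4).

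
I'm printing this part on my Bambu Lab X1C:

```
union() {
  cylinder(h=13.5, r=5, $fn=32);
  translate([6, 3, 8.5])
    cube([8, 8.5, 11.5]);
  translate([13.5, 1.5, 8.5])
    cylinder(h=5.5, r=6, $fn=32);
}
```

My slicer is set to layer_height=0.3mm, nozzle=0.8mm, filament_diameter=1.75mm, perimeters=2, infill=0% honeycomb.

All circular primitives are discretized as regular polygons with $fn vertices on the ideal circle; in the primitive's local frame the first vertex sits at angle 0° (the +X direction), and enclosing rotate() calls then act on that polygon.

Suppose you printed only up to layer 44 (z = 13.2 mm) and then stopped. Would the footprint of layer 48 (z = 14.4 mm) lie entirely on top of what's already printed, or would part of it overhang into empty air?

entirely on top

Compare the two slices. At z = 13.2: the cylinder: section is a regular 32-gon, circumradius r=5 (area = (32/2)·5.000²·sin(360°/32) = 78.04 mm²); the cube at (6, 3) (footprint 8×8.5) is included at this height (area 68.00 mm²); the cylinder at (13.5, 1.5): section is a regular 32-gon, circumradius r=6 (area = (32/2)·6.000²·sin(360°/32) = 112.37 mm²); Taking the union: the regions partially overlap — summed areas 258.41 mm² minus the doubly-counted overlap 21.45 mm² gives 236.96 mm² — area = 236.96 mm². At z = 14.4: the cylinder is not intersected at this z (z outside [0, 13.5]); the cube at (6, 3) (footprint 8×8.5) is included at this height (area 68.00 mm²); the cylinder at (13.5, 1.5) is not intersected at this z (z outside [8.5, 14]); Merging all regions: only the 8×8.5 cube at (6, 3) is present, so the union is just that shape — area = 68.00 mm². Checking containment: the cross-section at z = 14.4 is a subset of the cross-section at z = 13.2.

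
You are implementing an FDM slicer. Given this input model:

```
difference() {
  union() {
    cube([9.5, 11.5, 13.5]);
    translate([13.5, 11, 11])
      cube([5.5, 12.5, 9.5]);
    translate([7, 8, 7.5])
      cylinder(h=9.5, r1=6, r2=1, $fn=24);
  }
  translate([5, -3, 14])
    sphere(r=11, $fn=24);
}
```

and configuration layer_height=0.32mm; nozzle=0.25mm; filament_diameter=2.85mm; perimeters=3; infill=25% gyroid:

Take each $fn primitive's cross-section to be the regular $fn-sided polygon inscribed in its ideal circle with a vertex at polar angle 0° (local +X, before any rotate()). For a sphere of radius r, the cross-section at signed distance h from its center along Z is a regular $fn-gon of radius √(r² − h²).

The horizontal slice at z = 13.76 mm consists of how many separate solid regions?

At z = 13.76 mm: the cube is not intersected at this z (z outside [0, 13.5]); the cube at (13.5, 11) is present — its section is the full 5.5×12.5 rectangle; the cone at (7, 8): at t=0.659 of its height the radius interpolates to r₁+(r₂−r₁)t = 2.705, giving a regular 24-gon of that circumradius; Combining (union): the 2 present regions are separate (no shared area or edge), so areas and boundary lengths simply add and each stays a separate island — 2 connected regions; the r=11 sphere at (5, -3) slices to a regular 24-gon of circumradius 10.997 (√(r²−h²) with h=0.24 from center); Taking the first minus the rest: starting from that combined region, the r=11 sphere at (5, -3) partially overlaps it — only the 9.47 mm² overlap (of its 375.63 mm²) is removed, clipping the outline — 2 connected regions. The result has 2 disconnected regions.

2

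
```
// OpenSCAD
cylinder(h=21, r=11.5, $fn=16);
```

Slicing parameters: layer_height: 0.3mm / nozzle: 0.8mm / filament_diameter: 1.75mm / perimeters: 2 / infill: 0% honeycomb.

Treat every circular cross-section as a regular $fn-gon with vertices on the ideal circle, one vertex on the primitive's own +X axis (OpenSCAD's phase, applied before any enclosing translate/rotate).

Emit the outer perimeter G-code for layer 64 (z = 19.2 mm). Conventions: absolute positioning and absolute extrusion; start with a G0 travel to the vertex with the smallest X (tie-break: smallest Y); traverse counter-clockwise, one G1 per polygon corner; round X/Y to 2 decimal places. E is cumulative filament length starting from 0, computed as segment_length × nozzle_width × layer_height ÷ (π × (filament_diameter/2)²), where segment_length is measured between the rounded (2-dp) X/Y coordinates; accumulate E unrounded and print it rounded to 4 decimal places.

G0 X-11.50 Y0.00 Z19.20
G1 X-10.62 Y-4.40 E0.4477
G1 X-8.13 Y-8.13 E0.8952
G1 X-4.40 Y-10.62 E1.3427
G1 X0.00 Y-11.50 E1.7904
G1 X4.40 Y-10.62 E2.2382
G1 X8.13 Y-8.13 E2.6857
G1 X10.62 Y-4.40 E3.1331
G1 X11.50 Y0.00 E3.5809
G1 X10.62 Y4.40 E4.0286
G1 X8.13 Y8.13 E4.4761
G1 X4.40 Y10.62 E4.9236
G1 X0.00 Y11.50 E5.3713
G1 X-4.40 Y10.62 E5.8190
G1 X-8.13 Y8.13 E6.2665
G1 X-10.62 Y4.40 E6.7140
G1 X-11.50 Y0.00 E7.1617

At z = 19.2 mm: the cylinder: section is a regular 16-gon, circumradius r=11.5. The outline is a single polygon with 16 vertices. Extrusion per mm of travel: 0.8 × 0.3 / (π × 0.875²) = 0.099780. Accumulating E over each segment gives final E = 7.1617.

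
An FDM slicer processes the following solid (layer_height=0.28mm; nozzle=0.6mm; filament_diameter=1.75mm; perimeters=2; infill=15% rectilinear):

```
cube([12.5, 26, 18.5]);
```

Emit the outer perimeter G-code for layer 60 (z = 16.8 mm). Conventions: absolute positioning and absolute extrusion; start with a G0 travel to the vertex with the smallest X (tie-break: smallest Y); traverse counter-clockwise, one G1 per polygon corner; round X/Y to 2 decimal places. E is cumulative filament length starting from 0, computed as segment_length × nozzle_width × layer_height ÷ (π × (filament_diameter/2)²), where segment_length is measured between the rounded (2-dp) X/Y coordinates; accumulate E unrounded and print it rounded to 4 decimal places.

G0 X0.00 Y0.00 Z16.80
G1 X12.50 Y0.00 E0.8731
G1 X12.50 Y26.00 E2.6891
G1 X0.00 Y26.00 E3.5622
G1 X0.00 Y0.00 E5.3782

At z = 16.8 mm: the cube (footprint 12.5×26) is included at this height. The outline is a single polygon with 4 vertices. Extrusion per mm of travel: 0.6 × 0.28 / (π × 0.875²) = 0.069846. Accumulating E over each segment gives final E = 5.3782.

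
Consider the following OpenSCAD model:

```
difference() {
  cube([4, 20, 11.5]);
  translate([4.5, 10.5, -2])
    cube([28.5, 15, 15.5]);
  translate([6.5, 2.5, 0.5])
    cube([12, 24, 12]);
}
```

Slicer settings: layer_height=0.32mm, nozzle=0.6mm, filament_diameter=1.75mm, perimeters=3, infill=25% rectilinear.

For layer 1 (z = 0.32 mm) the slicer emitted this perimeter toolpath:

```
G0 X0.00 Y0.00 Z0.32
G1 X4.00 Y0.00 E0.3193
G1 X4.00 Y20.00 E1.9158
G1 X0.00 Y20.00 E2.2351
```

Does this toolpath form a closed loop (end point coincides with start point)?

no

Start point (G0): (0.00, 0.00). End point (last G1): the path does not return to the start — open.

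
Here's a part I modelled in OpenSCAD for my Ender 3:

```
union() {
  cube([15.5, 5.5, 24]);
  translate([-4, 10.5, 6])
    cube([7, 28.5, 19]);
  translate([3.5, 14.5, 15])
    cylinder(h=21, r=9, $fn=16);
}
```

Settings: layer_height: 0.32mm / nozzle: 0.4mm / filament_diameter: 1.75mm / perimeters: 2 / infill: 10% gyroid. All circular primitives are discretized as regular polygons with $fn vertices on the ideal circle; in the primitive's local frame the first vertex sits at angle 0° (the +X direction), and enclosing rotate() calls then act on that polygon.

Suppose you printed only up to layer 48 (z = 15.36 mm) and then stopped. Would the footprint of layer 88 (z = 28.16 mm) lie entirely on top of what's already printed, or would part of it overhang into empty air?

entirely on top

Compare the two slices. At z = 15.36: the cube (footprint 15.5×5.5) is included at this height (area 85.25 mm²); the 7×28.5 cube at (-4, 10.5) contributes its full rectangle (area 199.50 mm²); the r=9 cylinder at (3.5, 14.5) gives a regular 16-gon of circumradius 9 (constant along its height) (area = (16/2)·9.000²·sin(360°/16) = 247.98 mm²); Taking the union: the regions partially overlap — summed areas 532.73 mm² minus the doubly-counted overlap 81.04 mm² gives 451.69 mm² — area = 451.69 mm². At z = 28.16: the cube is absent (z outside [0, 24]); the cube at (-4, 10.5) does not reach this height (z outside [6, 25]); the cylinder at (3.5, 14.5): section is a regular 16-gon, circumradius r=9 (area = (16/2)·9.000²·sin(360°/16) = 247.98 mm²); Taking the union: only the r=9 cylinder at (3.5, 14.5) is present, so the union is just that shape — area = 247.98 mm². Checking containment: the cross-section at z = 28.16 is a subset of the cross-section at z = 15.36.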